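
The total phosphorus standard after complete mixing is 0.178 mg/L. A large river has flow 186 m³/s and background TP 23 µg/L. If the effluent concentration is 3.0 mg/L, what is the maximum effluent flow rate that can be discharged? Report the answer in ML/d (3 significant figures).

23 µg/L = 0.023 mg/L.
Mass balance at complete mixing: C_std·(Q_w + Q_r) = Q_w·C_e + Q_r·C_b.
Rearranging, Q_w = Q_r·(C_std − C_b)/(C_e − C_std) = 186·(0.178 − 0.023) / (3 − 0.178) = 10.22 m³/s.
= 882.7 ML/d.

883 ML/d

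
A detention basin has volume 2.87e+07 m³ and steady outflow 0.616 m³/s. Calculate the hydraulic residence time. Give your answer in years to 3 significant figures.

Q = 0.616 m³/s × 3.156e+07 s/yr = 1.944e+07 m³/yr.
Hydraulic residence time τ = V/Q = 2.87e+07/1.944e+07 = 1.476 yr.

1.48 yr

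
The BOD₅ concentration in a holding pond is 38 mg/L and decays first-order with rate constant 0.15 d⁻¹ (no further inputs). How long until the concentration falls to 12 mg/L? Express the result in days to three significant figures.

7.68 d

t = ln(C₀/C)/k = ln(38/12)/0.15 = 1.153/0.15 = 7.685 d.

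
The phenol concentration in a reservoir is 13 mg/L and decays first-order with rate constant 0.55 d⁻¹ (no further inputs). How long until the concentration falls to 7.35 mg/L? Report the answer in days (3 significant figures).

t = ln(C₀/C)/k = ln(13/7.35)/0.55 = 0.5702/0.55 = 1.037 d.

1.04 d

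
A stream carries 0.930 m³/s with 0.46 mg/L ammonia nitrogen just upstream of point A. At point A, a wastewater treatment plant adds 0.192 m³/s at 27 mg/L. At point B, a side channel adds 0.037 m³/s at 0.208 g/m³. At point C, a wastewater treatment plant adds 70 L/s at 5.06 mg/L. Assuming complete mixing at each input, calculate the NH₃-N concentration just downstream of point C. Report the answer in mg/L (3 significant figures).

After input A: C = (0.93·0.46 + 0.192·27) / 1.122 = 5.002 mg/L.
After input B: C = (1.122·5.002 + 0.037·0.208) / 1.159 = 4.849 mg/L.
70 L/s = 0.07 m³/s.
After input C: C = (1.159·4.849 + 0.07·5.06) / 1.229 = 4.861 mg/L.

4.86 mg/L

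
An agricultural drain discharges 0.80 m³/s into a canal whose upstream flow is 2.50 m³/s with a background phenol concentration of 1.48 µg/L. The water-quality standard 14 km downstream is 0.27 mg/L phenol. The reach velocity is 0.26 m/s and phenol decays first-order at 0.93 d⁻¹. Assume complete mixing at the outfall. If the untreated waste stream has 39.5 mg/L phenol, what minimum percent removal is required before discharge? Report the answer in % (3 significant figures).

95.0 %

1.48 µg/L = 0.00148 mg/L.
Travel time to the compliance point: t = 1.4e+04/0.26 = 5.385e+04 s = 0.6232 d; decay factor exp(−0.93·0.6232) = 0.5601.
So the concentration just after mixing may be at most 0.27/0.5601 = 0.482 mg/L.
Mass balance: 0.482·3.3 = 0.8·Cₑ + 2.5·0.00148.
Cₑ = (1.591 − 0.0037) / 0.8 = 1.984 mg/L.
Required removal = 1 − 1.984/39.5 = 94.98 %.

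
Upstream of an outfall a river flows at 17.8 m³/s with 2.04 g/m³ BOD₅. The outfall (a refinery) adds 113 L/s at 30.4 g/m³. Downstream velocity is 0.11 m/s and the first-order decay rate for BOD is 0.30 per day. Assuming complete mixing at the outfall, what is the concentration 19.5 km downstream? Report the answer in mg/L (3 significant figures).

113 L/s = 0.113 m³/s.
After complete mixing, C₀ = (0.113·30.4 + 17.8·2.04) / 17.91 = 2.219 mg/L.
Travel time t = 1.95e+04 m / 0.11 m/s = 1.773e+05 s = 2.052 d.
C = 2.219·exp(−0.30·2.052) = 2.219·0.5404 = 1.199 mg/L.

1.20 mg/L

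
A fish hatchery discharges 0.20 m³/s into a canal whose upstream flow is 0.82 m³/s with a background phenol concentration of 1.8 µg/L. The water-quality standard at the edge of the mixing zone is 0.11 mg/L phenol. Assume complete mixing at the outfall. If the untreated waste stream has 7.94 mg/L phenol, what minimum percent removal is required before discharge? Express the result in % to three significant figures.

93.0 %

1.8 µg/L = 0.0018 mg/L.
Mass balance: 0.11·1.02 = 0.2·Cₑ + 0.82·0.0018.
Cₑ = (0.1122 − 0.001476) / 0.2 = 0.5536 mg/L.
Required removal = 1 − 0.5536/7.94 = 93.03 %.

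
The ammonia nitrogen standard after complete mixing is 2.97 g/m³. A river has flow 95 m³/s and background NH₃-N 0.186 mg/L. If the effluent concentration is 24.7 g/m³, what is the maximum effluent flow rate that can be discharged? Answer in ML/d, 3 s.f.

1050 ML/d

Mass balance at complete mixing: C_std·(Q_w + Q_r) = Q_w·C_e + Q_r·C_b.
Rearranging, Q_w = Q_r·(C_std − C_b)/(C_e − C_std) = 95·(2.97 − 0.186) / (24.7 − 2.97) = 12.17 m³/s.
= 1052 ML/d.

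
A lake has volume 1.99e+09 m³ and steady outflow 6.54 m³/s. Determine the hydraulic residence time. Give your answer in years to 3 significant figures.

Q = 6.54 m³/s × 3.156e+07 s/yr = 2.064e+08 m³/yr.
Hydraulic residence time τ = V/Q = 1.99e+09/2.064e+08 = 9.642 yr.

9.64 yr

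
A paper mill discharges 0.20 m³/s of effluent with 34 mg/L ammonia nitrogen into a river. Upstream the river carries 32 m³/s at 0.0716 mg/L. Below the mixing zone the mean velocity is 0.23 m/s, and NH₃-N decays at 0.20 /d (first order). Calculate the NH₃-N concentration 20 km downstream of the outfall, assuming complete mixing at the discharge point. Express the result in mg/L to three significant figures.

After complete mixing, C₀ = (0.2·34 + 32·0.0716) / 32.2 = 0.2823 mg/L.
Travel time t = 2e+04 m / 0.23 m/s = 8.696e+04 s = 1.006 d.
C = 0.2823·exp(−0.20·1.006) = 0.2823·0.8177 = 0.2309 mg/L.

0.231 mg/L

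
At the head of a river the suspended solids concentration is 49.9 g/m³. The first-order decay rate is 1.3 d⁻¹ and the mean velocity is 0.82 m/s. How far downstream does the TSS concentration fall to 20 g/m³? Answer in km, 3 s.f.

From C = C₀·e^(−kt), t = ln(C₀/C)/k = ln(49.9/20)/1.3 = 0.9143/1.3 = 0.7033 d.
Distance = v·t = 0.82 m/s × 6.077e+04 s = 4.983e+04 m = 49.83 km.

49.8 km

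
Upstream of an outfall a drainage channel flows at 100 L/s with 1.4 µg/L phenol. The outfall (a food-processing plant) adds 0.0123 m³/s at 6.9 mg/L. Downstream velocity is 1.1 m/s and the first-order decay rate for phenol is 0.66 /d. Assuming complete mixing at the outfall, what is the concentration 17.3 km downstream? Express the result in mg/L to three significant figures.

0.671 mg/L

100 L/s = 0.1 m³/s.
1.4 µg/L = 0.0014 mg/L.
After complete mixing, C₀ = (0.0123·6.9 + 0.1·0.0014) / 0.1123 = 0.757 mg/L.
Travel time t = 1.73e+04 m / 1.1 m/s = 1.573e+04 s = 0.182 d.
C = 0.757·exp(−0.66·0.182) = 0.757·0.8868 = 0.6713 mg/L.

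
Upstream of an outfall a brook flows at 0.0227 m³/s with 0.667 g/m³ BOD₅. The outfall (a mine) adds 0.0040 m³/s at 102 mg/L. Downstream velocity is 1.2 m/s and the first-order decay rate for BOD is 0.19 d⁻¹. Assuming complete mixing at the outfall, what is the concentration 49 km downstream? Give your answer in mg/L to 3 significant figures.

After complete mixing, C₀ = (0.004·102 + 0.0227·0.667) / 0.0267 = 15.85 mg/L.
Travel time t = 4.9e+04 m / 1.2 m/s = 4.083e+04 s = 0.4726 d.
C = 15.85·exp(−0.19·0.4726) = 15.85·0.9141 = 14.49 mg/L.

14.5 mg/L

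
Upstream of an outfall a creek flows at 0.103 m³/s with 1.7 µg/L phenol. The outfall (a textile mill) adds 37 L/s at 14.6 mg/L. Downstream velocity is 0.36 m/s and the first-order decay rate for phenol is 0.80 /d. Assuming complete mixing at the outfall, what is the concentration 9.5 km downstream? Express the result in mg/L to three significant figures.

3.02 mg/L

37 L/s = 0.037 m³/s.
1.7 µg/L = 0.0017 mg/L.
After complete mixing, C₀ = (0.037·14.6 + 0.103·0.0017) / 0.14 = 3.86 mg/L.
Travel time t = 9500 m / 0.36 m/s = 2.639e+04 s = 0.3054 d.
C = 3.86·exp(−0.80·0.3054) = 3.86·0.7832 = 3.023 mg/L.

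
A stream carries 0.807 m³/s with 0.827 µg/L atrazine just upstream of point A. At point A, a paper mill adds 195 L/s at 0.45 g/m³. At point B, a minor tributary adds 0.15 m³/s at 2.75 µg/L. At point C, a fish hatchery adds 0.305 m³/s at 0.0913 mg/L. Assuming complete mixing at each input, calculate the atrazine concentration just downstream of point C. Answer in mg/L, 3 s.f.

0.827 µg/L = 0.000827 mg/L.
195 L/s = 0.195 m³/s.
After input A: C = (0.807·0.000827 + 0.195·0.45) / 1.002 = 0.08824 mg/L.
2.75 µg/L = 0.00275 mg/L.
After input B: C = (1.002·0.08824 + 0.15·0.00275) / 1.152 = 0.07711 mg/L.
After input C: C = (1.152·0.07711 + 0.305·0.0913) / 1.457 = 0.08008 mg/L.

0.0801 mg/L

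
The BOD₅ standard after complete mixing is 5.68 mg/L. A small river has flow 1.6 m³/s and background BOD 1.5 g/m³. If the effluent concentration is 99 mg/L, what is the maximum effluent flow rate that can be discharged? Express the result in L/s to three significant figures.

Mass balance at complete mixing: C_std·(Q_w + Q_r) = Q_w·C_e + Q_r·C_b.
Rearranging, Q_w = Q_r·(C_std − C_b)/(C_e − C_std) = 1.6·(5.68 − 1.5) / (99 − 5.68) = 0.07167 m³/s.
= 71.67 L/s.

71.7 L/s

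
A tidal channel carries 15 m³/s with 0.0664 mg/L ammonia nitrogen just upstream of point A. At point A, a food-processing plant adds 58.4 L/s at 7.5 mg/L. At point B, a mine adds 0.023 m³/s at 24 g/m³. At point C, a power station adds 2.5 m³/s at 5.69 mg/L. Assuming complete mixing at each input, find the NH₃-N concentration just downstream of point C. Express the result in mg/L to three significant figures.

58.4 L/s = 0.0584 m³/s.
After input A: C = (15·0.0664 + 0.0584·7.5) / 15.06 = 0.09523 mg/L.
After input B: C = (15.06·0.09523 + 0.023·24) / 15.08 = 0.1317 mg/L.
After input C: C = (15.08·0.1317 + 2.5·5.69) / 17.58 = 0.9221 mg/L.

0.922 mg/L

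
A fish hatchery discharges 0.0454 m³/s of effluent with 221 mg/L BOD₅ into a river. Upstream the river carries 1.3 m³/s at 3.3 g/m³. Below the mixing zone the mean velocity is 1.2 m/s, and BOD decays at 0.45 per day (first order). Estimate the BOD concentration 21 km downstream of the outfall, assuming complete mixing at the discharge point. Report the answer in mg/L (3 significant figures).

After complete mixing, C₀ = (0.0454·221 + 1.3·3.3) / 1.345 = 10.65 mg/L.
Travel time t = 2.1e+04 m / 1.2 m/s = 1.75e+04 s = 0.2025 d.
C = 10.65·exp(−0.45·0.2025) = 10.65·0.9129 = 9.719 mg/L.

9.72 mg/L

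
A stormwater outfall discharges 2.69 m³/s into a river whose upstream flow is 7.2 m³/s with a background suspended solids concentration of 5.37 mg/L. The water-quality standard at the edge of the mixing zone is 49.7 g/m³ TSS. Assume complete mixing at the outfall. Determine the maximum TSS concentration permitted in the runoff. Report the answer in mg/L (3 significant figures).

Mass balance: 49.7·9.89 = 2.69·Cₑ + 7.2·5.37.
Cₑ = (491.5 − 38.66) / 2.69 = 168.4 mg/L.

168 mg/L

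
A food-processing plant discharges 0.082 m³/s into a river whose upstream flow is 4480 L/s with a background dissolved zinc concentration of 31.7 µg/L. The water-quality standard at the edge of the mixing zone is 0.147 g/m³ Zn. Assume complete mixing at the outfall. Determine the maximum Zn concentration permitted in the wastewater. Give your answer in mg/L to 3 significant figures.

6.45 mg/L

4480 L/s = 4.48 m³/s.
31.7 µg/L = 0.0317 mg/L.
Mass balance: 0.147·4.562 = 0.082·Cₑ + 4.48·0.0317.
Cₑ = (0.6706 − 0.142) / 0.082 = 6.446 mg/L.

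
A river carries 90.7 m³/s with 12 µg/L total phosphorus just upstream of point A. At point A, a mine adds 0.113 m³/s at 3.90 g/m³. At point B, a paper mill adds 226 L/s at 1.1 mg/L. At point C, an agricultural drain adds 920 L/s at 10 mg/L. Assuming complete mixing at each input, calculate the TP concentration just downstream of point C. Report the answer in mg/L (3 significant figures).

12 µg/L = 0.012 mg/L.
After input A: C = (90.7·0.012 + 0.113·3.9) / 90.81 = 0.01684 mg/L.
226 L/s = 0.226 m³/s.
After input B: C = (90.81·0.01684 + 0.226·1.1) / 91.04 = 0.01953 mg/L.
920 L/s = 0.92 m³/s.
After input C: C = (91.04·0.01953 + 0.92·10) / 91.96 = 0.1194 mg/L.

0.119 mg/L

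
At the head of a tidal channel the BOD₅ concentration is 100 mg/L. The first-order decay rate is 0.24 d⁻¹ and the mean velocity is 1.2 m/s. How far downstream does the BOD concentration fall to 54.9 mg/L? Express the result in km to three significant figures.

From C = C₀·e^(−kt), t = ln(C₀/C)/k = ln(100/54.9)/0.24 = 0.5997/0.24 = 2.499 d.
Distance = v·t = 1.2 m/s × 2.159e+05 s = 2.591e+05 m = 259.1 km.

259 km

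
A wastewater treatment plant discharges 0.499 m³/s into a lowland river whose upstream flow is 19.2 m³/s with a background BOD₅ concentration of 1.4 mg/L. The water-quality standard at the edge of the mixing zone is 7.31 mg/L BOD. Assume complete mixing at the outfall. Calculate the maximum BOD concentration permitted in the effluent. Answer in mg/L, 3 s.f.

Mass balance: 7.31·19.7 = 0.499·Cₑ + 19.2·1.4.
Cₑ = (144 − 26.88) / 0.499 = 234.7 mg/L.

235 mg/L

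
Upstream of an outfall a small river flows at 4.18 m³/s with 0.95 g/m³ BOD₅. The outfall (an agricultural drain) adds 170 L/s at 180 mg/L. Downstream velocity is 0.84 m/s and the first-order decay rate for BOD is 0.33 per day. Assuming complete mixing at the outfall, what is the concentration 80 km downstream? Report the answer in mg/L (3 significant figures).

170 L/s = 0.17 m³/s.
After complete mixing, C₀ = (0.17·180 + 4.18·0.95) / 4.35 = 7.947 mg/L.
Travel time t = 8e+04 m / 0.84 m/s = 9.524e+04 s = 1.102 d.
C = 7.947·exp(−0.33·1.102) = 7.947·0.6951 = 5.524 mg/L.

5.52 mg/L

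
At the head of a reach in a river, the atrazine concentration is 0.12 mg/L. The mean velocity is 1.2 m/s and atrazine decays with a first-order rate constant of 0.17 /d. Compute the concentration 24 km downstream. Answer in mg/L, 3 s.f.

Travel time t = 24 km / 1.2 m/s = 2.4e+04/1.2 = 2e+04 s = 0.2315 d.
First-order decay: C = 0.12·exp(−0.17·0.2315) = 0.12·0.9614 = 0.1154 mg/L.

0.115 mg/L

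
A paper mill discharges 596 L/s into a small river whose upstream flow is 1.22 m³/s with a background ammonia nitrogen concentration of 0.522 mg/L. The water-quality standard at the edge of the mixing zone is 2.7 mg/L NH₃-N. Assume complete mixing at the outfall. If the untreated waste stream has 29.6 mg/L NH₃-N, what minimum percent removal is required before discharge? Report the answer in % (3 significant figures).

596 L/s = 0.596 m³/s.
Mass balance: 2.7·1.816 = 0.596·Cₑ + 1.22·0.522.
Cₑ = (4.903 − 0.6368) / 0.596 = 7.158 mg/L.
Required removal = 1 − 7.158/29.6 = 75.82 %.

75.8 %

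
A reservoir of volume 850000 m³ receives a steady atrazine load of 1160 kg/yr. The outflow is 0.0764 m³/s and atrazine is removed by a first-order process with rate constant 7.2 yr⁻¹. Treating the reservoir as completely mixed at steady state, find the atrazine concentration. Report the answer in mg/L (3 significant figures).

0.136 mg/L

Outflow Q = 0.0764 m³/s × 3.156e+07 s/yr = 2.411e+06 m³/yr.
Steady-state CSTR mass balance: W = Q·C + k·V·C, so C = W/(Q + kV).
Q + kV = 2.411e+06 + 7.2·850000 = 8.531e+06 m³/yr.
C = 1160/8.531e+06 = 0.000136 kg/m³ = 0.136 mg/L.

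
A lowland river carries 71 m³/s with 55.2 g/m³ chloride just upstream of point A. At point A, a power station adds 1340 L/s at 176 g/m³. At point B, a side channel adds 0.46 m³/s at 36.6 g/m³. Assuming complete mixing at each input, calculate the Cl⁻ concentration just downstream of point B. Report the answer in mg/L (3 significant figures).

1340 L/s = 1.34 m³/s.
After input A: C = (71·55.2 + 1.34·176) / 72.34 = 57.44 mg/L.
After input B: C = (72.34·57.44 + 0.46·36.6) / 72.8 = 57.31 mg/L.

57.3 mg/L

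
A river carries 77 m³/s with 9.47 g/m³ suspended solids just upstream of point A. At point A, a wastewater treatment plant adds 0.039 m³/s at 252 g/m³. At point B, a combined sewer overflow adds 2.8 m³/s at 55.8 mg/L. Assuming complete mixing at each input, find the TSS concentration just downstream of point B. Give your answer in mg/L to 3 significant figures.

After input A: C = (77·9.47 + 0.039·252) / 77.04 = 9.593 mg/L.
After input B: C = (77.04·9.593 + 2.8·55.8) / 79.84 = 11.21 mg/L.

11.2 mg/L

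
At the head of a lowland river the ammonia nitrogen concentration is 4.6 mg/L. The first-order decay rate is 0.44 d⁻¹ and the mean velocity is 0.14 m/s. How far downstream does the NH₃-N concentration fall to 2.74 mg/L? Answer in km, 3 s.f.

14.2 km

From C = C₀·e^(−kt), t = ln(C₀/C)/k = ln(4.6/2.74)/0.44 = 0.5181/0.44 = 1.177 d.
Distance = v·t = 0.14 m/s × 1.017e+05 s = 1.424e+04 m = 14.24 km.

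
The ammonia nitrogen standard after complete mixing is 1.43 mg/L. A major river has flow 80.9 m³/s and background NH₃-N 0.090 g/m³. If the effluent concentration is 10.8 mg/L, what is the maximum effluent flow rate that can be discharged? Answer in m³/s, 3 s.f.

Mass balance at complete mixing: C_std·(Q_w + Q_r) = Q_w·C_e + Q_r·C_b.
Rearranging, Q_w = Q_r·(C_std − C_b)/(C_e − C_std) = 80.9·(1.43 − 0.09) / (10.8 − 1.43) = 11.57 m³/s.

11.6 m³/s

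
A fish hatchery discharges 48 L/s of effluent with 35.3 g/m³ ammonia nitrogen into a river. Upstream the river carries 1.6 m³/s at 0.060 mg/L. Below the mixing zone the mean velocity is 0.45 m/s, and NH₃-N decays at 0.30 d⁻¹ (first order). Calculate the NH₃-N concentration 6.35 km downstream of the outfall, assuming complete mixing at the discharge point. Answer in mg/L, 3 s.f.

1.03 mg/L

48 L/s = 0.048 m³/s.
After complete mixing, C₀ = (0.048·35.3 + 1.6·0.06) / 1.648 = 1.086 mg/L.
Travel time t = 6350 m / 0.45 m/s = 1.411e+04 s = 0.1633 d.
C = 1.086·exp(−0.30·0.1633) = 1.086·0.9522 = 1.034 mg/L.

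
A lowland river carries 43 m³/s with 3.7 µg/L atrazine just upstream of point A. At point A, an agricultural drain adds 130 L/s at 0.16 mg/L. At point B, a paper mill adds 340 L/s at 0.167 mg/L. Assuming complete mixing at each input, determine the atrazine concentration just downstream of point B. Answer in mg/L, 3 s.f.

0.00544 mg/L

3.7 µg/L = 0.0037 mg/L.
130 L/s = 0.13 m³/s.
After input A: C = (43·0.0037 + 0.13·0.16) / 43.13 = 0.004171 mg/L.
340 L/s = 0.34 m³/s.
After input B: C = (43.13·0.004171 + 0.34·0.167) / 43.47 = 0.005445 mg/L.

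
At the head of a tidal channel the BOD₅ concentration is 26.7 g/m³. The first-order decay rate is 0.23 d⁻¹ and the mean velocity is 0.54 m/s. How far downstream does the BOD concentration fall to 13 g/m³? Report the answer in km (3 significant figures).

From C = C₀·e^(−kt), t = ln(C₀/C)/k = ln(26.7/13)/0.23 = 0.7197/0.23 = 3.129 d.
Distance = v·t = 0.54 m/s × 2.704e+05 s = 1.46e+05 m = 146 km.

146 km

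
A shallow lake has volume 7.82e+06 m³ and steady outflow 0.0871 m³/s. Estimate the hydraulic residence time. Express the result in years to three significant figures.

2.85 yr

Q = 0.0871 m³/s × 3.156e+07 s/yr = 2.749e+06 m³/yr.
Hydraulic residence time τ = V/Q = 7.82e+06/2.749e+06 = 2.845 yr.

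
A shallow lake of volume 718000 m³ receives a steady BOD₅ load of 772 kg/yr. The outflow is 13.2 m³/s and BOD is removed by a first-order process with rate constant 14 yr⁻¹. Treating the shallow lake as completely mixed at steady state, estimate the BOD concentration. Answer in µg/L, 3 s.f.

Outflow Q = 13.2 m³/s × 3.156e+07 s/yr = 4.166e+08 m³/yr.
Steady-state CSTR mass balance: W = Q·C + k·V·C, so C = W/(Q + kV).
Q + kV = 4.166e+08 + 14·718000 = 4.266e+08 m³/yr.
C = 772/4.266e+08 = 1.81e-06 kg/m³ = 0.00181 mg/L = 1.81 µg/L.

1.81 µg/L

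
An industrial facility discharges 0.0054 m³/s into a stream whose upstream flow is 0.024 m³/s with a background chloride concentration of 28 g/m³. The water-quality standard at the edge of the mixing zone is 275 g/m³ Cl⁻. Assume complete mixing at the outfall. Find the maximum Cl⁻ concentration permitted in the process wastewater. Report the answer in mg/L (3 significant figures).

Mass balance: 275·0.0294 = 0.0054·Cₑ + 0.024·28.
Cₑ = (8.085 − 0.672) / 0.0054 = 1373 mg/L.

1370 mg/L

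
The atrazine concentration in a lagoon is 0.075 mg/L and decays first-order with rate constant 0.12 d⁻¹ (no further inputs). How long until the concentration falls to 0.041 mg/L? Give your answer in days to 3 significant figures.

t = ln(C₀/C)/k = ln(0.075/0.041)/0.12 = 0.6039/0.12 = 5.033 d.

5.03 d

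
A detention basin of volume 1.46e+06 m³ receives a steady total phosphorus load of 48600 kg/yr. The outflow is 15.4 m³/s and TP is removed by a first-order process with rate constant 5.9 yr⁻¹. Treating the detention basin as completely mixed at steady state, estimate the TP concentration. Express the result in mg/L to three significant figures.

0.0983 mg/L

Outflow Q = 15.4 m³/s × 3.156e+07 s/yr = 4.86e+08 m³/yr.
Steady-state CSTR mass balance: W = Q·C + k·V·C, so C = W/(Q + kV).
Q + kV = 4.86e+08 + 5.9·1.46e+06 = 4.946e+08 m³/yr.
C = 48600/4.946e+08 = 9.826e-05 kg/m³ = 0.09826 mg/L.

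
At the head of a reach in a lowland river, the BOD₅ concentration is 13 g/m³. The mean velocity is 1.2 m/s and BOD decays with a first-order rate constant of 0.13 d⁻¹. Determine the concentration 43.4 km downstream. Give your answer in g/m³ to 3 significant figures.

Travel time t = 43.4 km / 1.2 m/s = 4.34e+04/1.2 = 3.617e+04 s = 0.4186 d.
First-order decay: C = 13·exp(−0.13·0.4186) = 13·0.947 = 12.31 g/m³.

12.3 g/m³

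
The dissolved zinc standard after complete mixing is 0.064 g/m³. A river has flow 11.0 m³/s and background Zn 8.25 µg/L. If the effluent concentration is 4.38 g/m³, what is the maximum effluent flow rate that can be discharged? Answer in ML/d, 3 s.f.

12.3 ML/d

8.25 µg/L = 0.00825 mg/L.
Mass balance at complete mixing: C_std·(Q_w + Q_r) = Q_w·C_e + Q_r·C_b.
Rearranging, Q_w = Q_r·(C_std − C_b)/(C_e − C_std) = 11.0·(0.064 − 0.00825) / (4.38 − 0.064) = 0.1421 m³/s.
= 12.28 ML/d.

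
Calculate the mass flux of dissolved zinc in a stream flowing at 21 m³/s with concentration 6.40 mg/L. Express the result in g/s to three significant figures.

Mass flux = Q·C = 21 m³/s × 6.4 g/m³ = 134.4 g/s.

134 g/s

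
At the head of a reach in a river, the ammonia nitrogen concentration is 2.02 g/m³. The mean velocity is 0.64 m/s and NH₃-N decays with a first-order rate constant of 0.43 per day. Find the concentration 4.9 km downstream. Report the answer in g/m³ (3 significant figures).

Travel time t = 4.9 km / 0.64 m/s = 4900/0.64 = 7656 s = 0.08861 d.
First-order decay: C = 2.02·exp(−0.43·0.08861) = 2.02·0.9626 = 1.944 g/m³.

1.94 g/m³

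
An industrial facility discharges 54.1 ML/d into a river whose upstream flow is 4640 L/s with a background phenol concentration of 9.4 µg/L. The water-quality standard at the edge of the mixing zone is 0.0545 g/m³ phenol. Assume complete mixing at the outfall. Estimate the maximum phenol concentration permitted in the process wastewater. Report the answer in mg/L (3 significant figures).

0.389 mg/L

54.1 ML/d = 0.6262 m³/s.
4640 L/s = 4.64 m³/s.
9.4 µg/L = 0.0094 mg/L.
Mass balance: 0.0545·5.266 = 0.6262·Cₑ + 4.64·0.0094.
Cₑ = (0.287 − 0.04362) / 0.6262 = 0.3887 mg/L.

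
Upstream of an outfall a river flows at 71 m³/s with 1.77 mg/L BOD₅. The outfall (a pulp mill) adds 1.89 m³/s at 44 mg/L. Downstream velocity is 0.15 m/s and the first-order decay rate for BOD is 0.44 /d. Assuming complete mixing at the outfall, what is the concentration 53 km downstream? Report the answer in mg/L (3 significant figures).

0.474 mg/L

After complete mixing, C₀ = (1.89·44 + 71·1.77) / 72.89 = 2.865 mg/L.
Travel time t = 5.3e+04 m / 0.15 m/s = 3.533e+05 s = 4.09 d.
C = 2.865·exp(−0.44·4.09) = 2.865·0.1654 = 0.4739 mg/L.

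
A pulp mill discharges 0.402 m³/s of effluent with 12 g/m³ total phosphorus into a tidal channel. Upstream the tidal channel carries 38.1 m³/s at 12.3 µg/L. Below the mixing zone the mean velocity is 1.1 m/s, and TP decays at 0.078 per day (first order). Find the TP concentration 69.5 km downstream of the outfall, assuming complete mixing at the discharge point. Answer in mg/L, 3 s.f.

12.3 µg/L = 0.0123 mg/L.
After complete mixing, C₀ = (0.402·12 + 38.1·0.0123) / 38.5 = 0.1375 mg/L.
Travel time t = 6.95e+04 m / 1.1 m/s = 6.318e+04 s = 0.7313 d.
C = 0.1375·exp(−0.078·0.7313) = 0.1375·0.9446 = 0.1298 mg/L.

0.130 mg/L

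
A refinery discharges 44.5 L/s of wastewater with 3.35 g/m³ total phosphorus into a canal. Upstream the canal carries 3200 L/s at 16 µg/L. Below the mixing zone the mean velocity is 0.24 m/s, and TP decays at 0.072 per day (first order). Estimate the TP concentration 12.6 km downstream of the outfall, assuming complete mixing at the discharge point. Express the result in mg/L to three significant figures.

0.0591 mg/L

44.5 L/s = 0.0445 m³/s.
3200 L/s = 3.2 m³/s.
16 µg/L = 0.016 mg/L.
After complete mixing, C₀ = (0.0445·3.35 + 3.2·0.016) / 3.245 = 0.06173 mg/L.
Travel time t = 1.26e+04 m / 0.24 m/s = 5.25e+04 s = 0.6076 d.
C = 0.06173·exp(−0.072·0.6076) = 0.06173·0.9572 = 0.05909 mg/L.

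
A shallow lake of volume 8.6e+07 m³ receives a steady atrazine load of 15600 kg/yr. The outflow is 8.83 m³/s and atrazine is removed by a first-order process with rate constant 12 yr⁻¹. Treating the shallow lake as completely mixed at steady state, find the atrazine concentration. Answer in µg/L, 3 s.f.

Outflow Q = 8.83 m³/s × 3.156e+07 s/yr = 2.787e+08 m³/yr.
Steady-state CSTR mass balance: W = Q·C + k·V·C, so C = W/(Q + kV).
Q + kV = 2.787e+08 + 12·8.6e+07 = 1.311e+09 m³/yr.
C = 15600/1.311e+09 = 1.19e-05 kg/m³ = 0.0119 mg/L = 11.9 µg/L.

11.9 µg/L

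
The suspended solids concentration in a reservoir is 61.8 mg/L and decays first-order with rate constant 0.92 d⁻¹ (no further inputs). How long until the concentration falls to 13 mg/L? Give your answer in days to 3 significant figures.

t = ln(C₀/C)/k = ln(61.8/13)/0.92 = 1.559/0.92 = 1.695 d.

1.69 d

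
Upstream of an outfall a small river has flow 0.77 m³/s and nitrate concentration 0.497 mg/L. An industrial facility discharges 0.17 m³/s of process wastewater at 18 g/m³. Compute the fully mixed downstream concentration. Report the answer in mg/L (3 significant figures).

Flow-weighted mixing gives C = (0.17·18 + 0.77·0.497) / (0.17 + 0.77) = 3.443/0.94 = 3.662 mg/L.

3.66 mg/L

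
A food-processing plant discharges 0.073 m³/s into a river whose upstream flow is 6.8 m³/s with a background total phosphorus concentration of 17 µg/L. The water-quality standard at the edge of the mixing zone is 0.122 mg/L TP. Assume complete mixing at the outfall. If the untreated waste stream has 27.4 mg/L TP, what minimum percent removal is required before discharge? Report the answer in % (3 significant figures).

17 µg/L = 0.017 mg/L.
Mass balance: 0.122·6.873 = 0.073·Cₑ + 6.8·0.017.
Cₑ = (0.8385 − 0.1156) / 0.073 = 9.903 mg/L.
Required removal = 1 − 9.903/27.4 = 63.86 %.

63.9 %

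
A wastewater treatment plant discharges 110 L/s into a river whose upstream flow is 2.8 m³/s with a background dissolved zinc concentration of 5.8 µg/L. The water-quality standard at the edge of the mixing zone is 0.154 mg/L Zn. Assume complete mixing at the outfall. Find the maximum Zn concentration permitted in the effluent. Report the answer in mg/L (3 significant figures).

110 L/s = 0.11 m³/s.
5.8 µg/L = 0.0058 mg/L.
Mass balance: 0.154·2.91 = 0.11·Cₑ + 2.8·0.0058.
Cₑ = (0.4481 − 0.01624) / 0.11 = 3.926 mg/L.

3.93 mg/L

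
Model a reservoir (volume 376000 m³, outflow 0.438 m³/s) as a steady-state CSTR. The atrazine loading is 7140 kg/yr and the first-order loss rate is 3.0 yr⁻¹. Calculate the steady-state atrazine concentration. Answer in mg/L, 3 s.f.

Outflow Q = 0.438 m³/s × 3.156e+07 s/yr = 1.382e+07 m³/yr.
Steady-state CSTR mass balance: W = Q·C + k·V·C, so C = W/(Q + kV).
Q + kV = 1.382e+07 + 3.0·376000 = 1.495e+07 m³/yr.
C = 7140/1.495e+07 = 0.0004776 kg/m³ = 0.4776 mg/L.

0.478 mg/L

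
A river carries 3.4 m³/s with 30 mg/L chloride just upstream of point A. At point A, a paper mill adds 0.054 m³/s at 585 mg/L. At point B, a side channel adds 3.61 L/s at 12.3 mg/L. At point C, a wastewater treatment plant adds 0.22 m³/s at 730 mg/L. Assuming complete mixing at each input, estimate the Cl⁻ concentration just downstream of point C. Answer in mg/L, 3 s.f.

After input A: C = (3.4·30 + 0.054·585) / 3.454 = 38.68 mg/L.
3.61 L/s = 0.00361 m³/s.
After input B: C = (3.454·38.68 + 0.00361·12.3) / 3.458 = 38.65 mg/L.
After input C: C = (3.458·38.65 + 0.22·730) / 3.678 = 80.01 mg/L.

80.0 mg/L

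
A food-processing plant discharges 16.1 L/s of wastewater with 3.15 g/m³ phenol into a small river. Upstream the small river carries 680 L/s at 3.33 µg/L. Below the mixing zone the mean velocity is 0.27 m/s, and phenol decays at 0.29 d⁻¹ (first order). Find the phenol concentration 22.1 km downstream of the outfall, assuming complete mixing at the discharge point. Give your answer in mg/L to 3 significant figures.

0.0578 mg/L

16.1 L/s = 0.0161 m³/s.
680 L/s = 0.68 m³/s.
3.33 µg/L = 0.00333 mg/L.
After complete mixing, C₀ = (0.0161·3.15 + 0.68·0.00333) / 0.6961 = 0.07611 mg/L.
Travel time t = 2.21e+04 m / 0.27 m/s = 8.185e+04 s = 0.9474 d.
C = 0.07611·exp(−0.29·0.9474) = 0.07611·0.7598 = 0.05783 mg/L.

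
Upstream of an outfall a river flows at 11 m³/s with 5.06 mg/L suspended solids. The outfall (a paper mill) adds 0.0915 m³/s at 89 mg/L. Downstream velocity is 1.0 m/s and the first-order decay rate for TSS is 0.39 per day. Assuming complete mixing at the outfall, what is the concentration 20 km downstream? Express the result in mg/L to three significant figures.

5.26 mg/L

After complete mixing, C₀ = (0.0915·89 + 11·5.06) / 11.09 = 5.752 mg/L.
Travel time t = 2e+04 m / 1.0 m/s = 2e+04 s = 0.2315 d.
C = 5.752·exp(−0.39·0.2315) = 5.752·0.9137 = 5.256 mg/L.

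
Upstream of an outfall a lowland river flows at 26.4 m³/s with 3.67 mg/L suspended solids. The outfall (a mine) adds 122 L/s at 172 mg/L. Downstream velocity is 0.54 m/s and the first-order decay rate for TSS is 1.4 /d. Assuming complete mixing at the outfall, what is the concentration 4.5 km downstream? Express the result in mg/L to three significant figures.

3.88 mg/L

122 L/s = 0.122 m³/s.
After complete mixing, C₀ = (0.122·172 + 26.4·3.67) / 26.52 = 4.444 mg/L.
Travel time t = 4500 m / 0.54 m/s = 8333 s = 0.09645 d.
C = 4.444·exp(−1.4·0.09645) = 4.444·0.8737 = 3.883 mg/L.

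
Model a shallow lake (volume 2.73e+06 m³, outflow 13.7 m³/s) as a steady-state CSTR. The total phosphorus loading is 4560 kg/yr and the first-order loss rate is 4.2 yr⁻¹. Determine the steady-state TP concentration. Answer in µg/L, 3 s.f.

Outflow Q = 13.7 m³/s × 3.156e+07 s/yr = 4.323e+08 m³/yr.
Steady-state CSTR mass balance: W = Q·C + k·V·C, so C = W/(Q + kV).
Q + kV = 4.323e+08 + 4.2·2.73e+06 = 4.438e+08 m³/yr.
C = 4560/4.438e+08 = 1.027e-05 kg/m³ = 0.01027 mg/L = 10.27 µg/L.

10.3 µg/L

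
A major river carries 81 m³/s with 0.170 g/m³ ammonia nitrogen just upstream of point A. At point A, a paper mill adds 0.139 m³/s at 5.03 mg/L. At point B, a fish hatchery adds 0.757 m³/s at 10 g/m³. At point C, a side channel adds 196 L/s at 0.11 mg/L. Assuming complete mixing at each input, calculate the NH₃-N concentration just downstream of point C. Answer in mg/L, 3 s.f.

After input A: C = (81·0.17 + 0.139·5.03) / 81.14 = 0.1783 mg/L.
After input B: C = (81.14·0.1783 + 0.757·10) / 81.9 = 0.2691 mg/L.
196 L/s = 0.196 m³/s.
After input C: C = (81.9·0.2691 + 0.196·0.11) / 82.09 = 0.2687 mg/L.

0.269 mg/L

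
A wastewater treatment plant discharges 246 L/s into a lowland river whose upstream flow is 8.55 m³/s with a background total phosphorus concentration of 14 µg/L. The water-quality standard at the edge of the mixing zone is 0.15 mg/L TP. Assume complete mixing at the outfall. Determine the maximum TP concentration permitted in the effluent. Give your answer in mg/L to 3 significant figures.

4.88 mg/L

246 L/s = 0.246 m³/s.
14 µg/L = 0.014 mg/L.
Mass balance: 0.15·8.796 = 0.246·Cₑ + 8.55·0.014.
Cₑ = (1.319 − 0.1197) / 0.246 = 4.877 mg/L.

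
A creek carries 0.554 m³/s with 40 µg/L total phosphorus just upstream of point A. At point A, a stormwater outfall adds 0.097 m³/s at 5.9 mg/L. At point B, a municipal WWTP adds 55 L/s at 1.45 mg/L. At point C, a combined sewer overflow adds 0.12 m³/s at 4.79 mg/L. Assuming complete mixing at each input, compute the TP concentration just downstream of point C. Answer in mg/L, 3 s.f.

40 µg/L = 0.04 mg/L.
After input A: C = (0.554·0.04 + 0.097·5.9) / 0.651 = 0.9131 mg/L.
55 L/s = 0.055 m³/s.
After input B: C = (0.651·0.9131 + 0.055·1.45) / 0.706 = 0.955 mg/L.
After input C: C = (0.706·0.955 + 0.12·4.79) / 0.826 = 1.512 mg/L.

1.51 mg/L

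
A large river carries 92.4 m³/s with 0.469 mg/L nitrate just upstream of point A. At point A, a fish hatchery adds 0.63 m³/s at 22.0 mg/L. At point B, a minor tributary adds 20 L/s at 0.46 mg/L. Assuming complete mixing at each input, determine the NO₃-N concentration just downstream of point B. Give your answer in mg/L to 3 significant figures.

0.615 mg/L

After input A: C = (92.4·0.469 + 0.63·22) / 93.03 = 0.6148 mg/L.
20 L/s = 0.02 m³/s.
After input B: C = (93.03·0.6148 + 0.02·0.46) / 93.05 = 0.6148 mg/L.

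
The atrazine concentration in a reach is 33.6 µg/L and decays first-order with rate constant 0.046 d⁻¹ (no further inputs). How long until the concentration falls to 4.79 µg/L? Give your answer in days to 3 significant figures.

t = ln(C₀/C)/k = ln(33.6/4.79)/0.046 = 1.948/0.046 = 42.35 d.

42.3 d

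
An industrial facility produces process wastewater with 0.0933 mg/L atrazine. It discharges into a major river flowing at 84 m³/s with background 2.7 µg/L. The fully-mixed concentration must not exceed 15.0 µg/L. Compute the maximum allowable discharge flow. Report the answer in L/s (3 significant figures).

2.7 µg/L = 0.0027 mg/L.
15.0 µg/L = 0.015 mg/L.
Mass balance at complete mixing: C_std·(Q_w + Q_r) = Q_w·C_e + Q_r·C_b.
Rearranging, Q_w = Q_r·(C_std − C_b)/(C_e − C_std) = 84·(0.015 − 0.0027) / (0.0933 − 0.015) = 13.2 m³/s.
= 1.32e+04 L/s.

13200 L/s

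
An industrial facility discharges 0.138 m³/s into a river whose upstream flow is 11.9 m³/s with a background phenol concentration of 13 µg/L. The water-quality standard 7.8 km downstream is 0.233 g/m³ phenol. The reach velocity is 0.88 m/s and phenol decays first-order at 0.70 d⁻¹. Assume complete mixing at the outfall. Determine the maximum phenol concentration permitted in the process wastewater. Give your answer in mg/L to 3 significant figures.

20.7 mg/L

13 µg/L = 0.013 mg/L.
Travel time to the compliance point: t = 7800/0.88 = 8864 s = 0.1026 d; decay factor exp(−0.70·0.1026) = 0.9307.
So the concentration just after mixing may be at most 0.233/0.9307 = 0.2503 mg/L.
Mass balance: 0.2503·12.04 = 0.138·Cₑ + 11.9·0.013.
Cₑ = (3.014 − 0.1547) / 0.138 = 20.72 mg/L.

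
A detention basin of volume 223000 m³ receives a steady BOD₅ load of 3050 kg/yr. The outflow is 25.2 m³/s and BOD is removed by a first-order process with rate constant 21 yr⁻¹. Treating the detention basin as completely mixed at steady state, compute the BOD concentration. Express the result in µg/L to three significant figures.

3.81 µg/L

Outflow Q = 25.2 m³/s × 3.156e+07 s/yr = 7.953e+08 m³/yr.
Steady-state CSTR mass balance: W = Q·C + k·V·C, so C = W/(Q + kV).
Q + kV = 7.953e+08 + 21·223000 = 7.999e+08 m³/yr.
C = 3050/7.999e+08 = 3.813e-06 kg/m³ = 0.003813 mg/L = 3.813 µg/L.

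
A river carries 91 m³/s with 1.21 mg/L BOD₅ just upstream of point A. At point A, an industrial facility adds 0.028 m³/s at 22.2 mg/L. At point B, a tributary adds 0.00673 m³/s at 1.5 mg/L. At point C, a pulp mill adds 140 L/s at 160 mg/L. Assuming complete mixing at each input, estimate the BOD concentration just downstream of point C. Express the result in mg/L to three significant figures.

1.46 mg/L

After input A: C = (91·1.21 + 0.028·22.2) / 91.03 = 1.216 mg/L.
After input B: C = (91.03·1.216 + 0.00673·1.5) / 91.03 = 1.216 mg/L.
140 L/s = 0.14 m³/s.
After input C: C = (91.03·1.216 + 0.14·160) / 91.17 = 1.46 mg/L.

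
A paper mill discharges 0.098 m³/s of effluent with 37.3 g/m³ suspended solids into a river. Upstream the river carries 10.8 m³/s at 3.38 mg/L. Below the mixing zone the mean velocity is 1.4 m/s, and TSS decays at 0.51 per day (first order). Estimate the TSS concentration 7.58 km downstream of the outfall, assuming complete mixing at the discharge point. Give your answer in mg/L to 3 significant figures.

3.57 mg/L

After complete mixing, C₀ = (0.098·37.3 + 10.8·3.38) / 10.9 = 3.685 mg/L.
Travel time t = 7580 m / 1.4 m/s = 5414 s = 0.06267 d.
C = 3.685·exp(−0.51·0.06267) = 3.685·0.9685 = 3.569 mg/L.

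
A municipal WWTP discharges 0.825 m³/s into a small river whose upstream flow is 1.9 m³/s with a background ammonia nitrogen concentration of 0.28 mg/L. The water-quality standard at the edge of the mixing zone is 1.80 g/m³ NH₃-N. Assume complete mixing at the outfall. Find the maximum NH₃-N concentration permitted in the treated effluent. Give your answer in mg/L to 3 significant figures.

5.30 mg/L

Mass balance: 1.8·2.725 = 0.825·Cₑ + 1.9·0.28.
Cₑ = (4.905 − 0.532) / 0.825 = 5.301 mg/L.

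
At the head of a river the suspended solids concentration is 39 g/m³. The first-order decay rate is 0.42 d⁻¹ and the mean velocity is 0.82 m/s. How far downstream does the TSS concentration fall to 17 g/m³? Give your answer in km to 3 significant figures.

From C = C₀·e^(−kt), t = ln(C₀/C)/k = ln(39/17)/0.42 = 0.8303/0.42 = 1.977 d.
Distance = v·t = 0.82 m/s × 1.708e+05 s = 1.401e+05 m = 140.1 km.

140 km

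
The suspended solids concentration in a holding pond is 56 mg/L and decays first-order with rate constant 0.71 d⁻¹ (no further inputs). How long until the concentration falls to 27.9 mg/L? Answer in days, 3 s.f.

0.981 d

t = ln(C₀/C)/k = ln(56/27.9)/0.71 = 0.6967/0.71 = 0.9813 d.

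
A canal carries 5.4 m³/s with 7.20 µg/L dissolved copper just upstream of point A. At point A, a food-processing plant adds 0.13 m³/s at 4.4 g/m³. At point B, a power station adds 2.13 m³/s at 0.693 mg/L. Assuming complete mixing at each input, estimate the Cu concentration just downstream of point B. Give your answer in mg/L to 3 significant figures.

7.20 µg/L = 0.0072 mg/L.
After input A: C = (5.4·0.0072 + 0.13·4.4) / 5.53 = 0.1105 mg/L.
After input B: C = (5.53·0.1105 + 2.13·0.693) / 7.66 = 0.2725 mg/L.

0.272 mg/L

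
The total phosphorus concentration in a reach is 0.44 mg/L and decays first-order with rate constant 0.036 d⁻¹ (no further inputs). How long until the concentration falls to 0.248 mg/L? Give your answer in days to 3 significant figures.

t = ln(C₀/C)/k = ln(0.44/0.248)/0.036 = 0.5733/0.036 = 15.93 d.

15.9 d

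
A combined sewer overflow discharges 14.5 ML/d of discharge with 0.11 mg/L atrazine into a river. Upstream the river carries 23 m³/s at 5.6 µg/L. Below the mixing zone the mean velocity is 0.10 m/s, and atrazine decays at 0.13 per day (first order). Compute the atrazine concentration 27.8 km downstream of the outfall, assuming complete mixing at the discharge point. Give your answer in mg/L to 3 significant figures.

14.5 ML/d = 0.1678 m³/s.
5.6 µg/L = 0.0056 mg/L.
After complete mixing, C₀ = (0.1678·0.11 + 23·0.0056) / 23.17 = 0.006356 mg/L.
Travel time t = 2.78e+04 m / 0.10 m/s = 2.78e+05 s = 3.218 d.
C = 0.006356·exp(−0.13·3.218) = 0.006356·0.6582 = 0.004184 mg/L.

0.00418 mg/L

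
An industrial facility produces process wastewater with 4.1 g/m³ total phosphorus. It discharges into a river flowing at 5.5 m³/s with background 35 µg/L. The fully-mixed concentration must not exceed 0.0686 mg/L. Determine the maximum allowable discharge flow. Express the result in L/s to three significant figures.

35 µg/L = 0.035 mg/L.
Mass balance at complete mixing: C_std·(Q_w + Q_r) = Q_w·C_e + Q_r·C_b.
Rearranging, Q_w = Q_r·(C_std − C_b)/(C_e − C_std) = 5.5·(0.0686 − 0.035) / (4.1 − 0.0686) = 0.04584 m³/s.
= 45.84 L/s.

45.8 L/s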